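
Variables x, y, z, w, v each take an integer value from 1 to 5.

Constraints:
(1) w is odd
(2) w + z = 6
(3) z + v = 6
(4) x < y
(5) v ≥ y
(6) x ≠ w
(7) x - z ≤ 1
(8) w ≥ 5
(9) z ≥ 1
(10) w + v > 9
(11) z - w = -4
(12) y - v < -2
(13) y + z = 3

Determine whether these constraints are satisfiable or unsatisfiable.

Satisfiable

Take x = 1, y = 2, z = 1, w = 5, v = 5. Then constraint 2: w + z = 6; constraint 3: z + v = 6; constraint 7: x - z = 0, and every other listed constraint is also met.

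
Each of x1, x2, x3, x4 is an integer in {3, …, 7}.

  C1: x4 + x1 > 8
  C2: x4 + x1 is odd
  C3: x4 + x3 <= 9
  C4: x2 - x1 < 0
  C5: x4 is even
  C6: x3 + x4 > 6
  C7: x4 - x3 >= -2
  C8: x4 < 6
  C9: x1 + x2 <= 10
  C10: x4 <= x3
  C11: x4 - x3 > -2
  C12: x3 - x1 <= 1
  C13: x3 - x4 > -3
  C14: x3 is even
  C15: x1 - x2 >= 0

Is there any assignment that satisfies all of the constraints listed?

Satisfiable

Take x1 = 5, x2 = 4, x3 = 4, x4 = 4. Then constraint 1: x4 + x1 = 9; constraint 3: x4 + x3 = 8; constraint 4: x2 - x1 = -1, and every other listed constraint is also met.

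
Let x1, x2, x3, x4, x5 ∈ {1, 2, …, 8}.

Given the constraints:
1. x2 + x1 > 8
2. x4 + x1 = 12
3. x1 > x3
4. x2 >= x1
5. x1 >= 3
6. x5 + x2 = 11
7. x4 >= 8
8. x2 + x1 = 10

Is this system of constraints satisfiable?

The assignment x1 = 4, x2 = 6, x3 = 2, x4 = 8, x5 = 5 works:
  constraint 1 holds since x2 + x1 = 10.
  constraint 2 holds since x4 + x1 = 12.
  constraint 6 holds since x5 + x2 = 11.
The rest check out directly.

Satisfiable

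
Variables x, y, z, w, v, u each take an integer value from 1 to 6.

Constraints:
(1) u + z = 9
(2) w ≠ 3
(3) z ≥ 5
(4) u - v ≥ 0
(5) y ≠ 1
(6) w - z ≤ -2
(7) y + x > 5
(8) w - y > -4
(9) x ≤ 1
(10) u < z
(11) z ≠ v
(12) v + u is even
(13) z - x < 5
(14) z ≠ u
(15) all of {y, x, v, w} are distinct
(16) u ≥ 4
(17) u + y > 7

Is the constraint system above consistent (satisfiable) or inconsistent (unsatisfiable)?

Satisfiable

One satisfying assignment is x = 1, y = 5, z = 5, w = 2, v = 4, u = 4.
For the less obvious constraints — constraint 1: u + z = 9; constraint 4: u - v = 0; constraint 6: w - z = -3 — and the others hold by inspection.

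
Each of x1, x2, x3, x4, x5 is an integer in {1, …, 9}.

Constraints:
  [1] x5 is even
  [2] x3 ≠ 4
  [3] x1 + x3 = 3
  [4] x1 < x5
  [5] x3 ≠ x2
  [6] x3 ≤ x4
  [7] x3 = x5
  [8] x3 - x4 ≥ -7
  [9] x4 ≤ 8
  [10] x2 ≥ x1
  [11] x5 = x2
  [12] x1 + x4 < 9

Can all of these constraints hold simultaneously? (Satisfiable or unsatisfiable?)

From constraints 7 and 11, x3 = x5 = x2, so x3 = x2. But constraint 5 says x3 ≠ x2. Contradiction.

Unsatisfiable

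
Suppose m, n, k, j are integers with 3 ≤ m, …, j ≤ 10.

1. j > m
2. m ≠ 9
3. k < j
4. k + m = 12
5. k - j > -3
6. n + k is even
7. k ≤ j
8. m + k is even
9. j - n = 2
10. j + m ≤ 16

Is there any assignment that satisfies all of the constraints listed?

Satisfiable

Take m = 6, n = 6, k = 6, j = 8. Then constraint 4: k + m = 12; constraint 5: k - j = -2, and every other listed constraint is also met.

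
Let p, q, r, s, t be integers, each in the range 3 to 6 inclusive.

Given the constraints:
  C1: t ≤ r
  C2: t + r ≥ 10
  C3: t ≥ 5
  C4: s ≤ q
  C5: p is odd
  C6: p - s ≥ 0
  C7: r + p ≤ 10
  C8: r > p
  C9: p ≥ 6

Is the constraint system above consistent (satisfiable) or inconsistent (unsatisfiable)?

Unsatisfiable

From constraints 1 and 3: r ≥ t ≥ 5. From constraint 9: p ≥ 6. Hence r + p ≥ 11. But constraint 7 requires r + p ≤ 10, and 10 < 11. Contradiction.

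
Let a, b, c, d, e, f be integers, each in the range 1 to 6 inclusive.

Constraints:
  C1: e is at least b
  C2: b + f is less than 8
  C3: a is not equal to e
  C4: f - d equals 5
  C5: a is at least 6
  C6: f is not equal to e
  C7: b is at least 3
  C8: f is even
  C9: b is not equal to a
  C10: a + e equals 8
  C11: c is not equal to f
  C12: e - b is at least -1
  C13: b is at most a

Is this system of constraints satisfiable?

From constraint 5: a ≥ 6. From constraints 1 and 7: e ≥ b ≥ 3. Hence a + e ≥ 9. But constraint 10 requires a + e = 8, and 8 < 9. Contradiction.

Unsatisfiable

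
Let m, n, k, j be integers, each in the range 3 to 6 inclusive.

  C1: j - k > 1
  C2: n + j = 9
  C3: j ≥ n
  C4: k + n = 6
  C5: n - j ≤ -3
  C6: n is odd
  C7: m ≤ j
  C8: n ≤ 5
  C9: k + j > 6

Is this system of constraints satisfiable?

Satisfiable

The assignment m = 6, n = 3, k = 3, j = 6 works:
  constraint 1 holds since j - k = 3.
  constraint 2 holds since n + j = 9.
The rest check out directly.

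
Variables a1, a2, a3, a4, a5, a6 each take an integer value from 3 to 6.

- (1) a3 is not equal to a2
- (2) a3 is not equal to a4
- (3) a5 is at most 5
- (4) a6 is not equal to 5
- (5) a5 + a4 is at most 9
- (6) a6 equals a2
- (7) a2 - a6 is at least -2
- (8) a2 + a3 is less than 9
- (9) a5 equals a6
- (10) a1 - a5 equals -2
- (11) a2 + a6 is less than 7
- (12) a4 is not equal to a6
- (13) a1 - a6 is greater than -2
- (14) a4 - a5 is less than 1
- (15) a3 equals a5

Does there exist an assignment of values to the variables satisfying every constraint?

From constraints 6, 9, and 15, a3 = a5 = a6 = a2, so a3 = a2. But constraint 1 says a3 ≠ a2. Contradiction.

Unsatisfiable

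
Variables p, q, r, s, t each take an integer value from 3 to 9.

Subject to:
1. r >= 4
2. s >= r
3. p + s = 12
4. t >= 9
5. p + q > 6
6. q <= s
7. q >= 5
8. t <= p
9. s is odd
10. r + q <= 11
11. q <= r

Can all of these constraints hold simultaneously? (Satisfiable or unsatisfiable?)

Unsatisfiable

From constraints 4 and 8: p ≥ t ≥ 9. From constraints 6 and 7: s ≥ q ≥ 5. Hence p + s ≥ 14. But constraint 3 requires p + s = 12, and 12 < 14. Contradiction.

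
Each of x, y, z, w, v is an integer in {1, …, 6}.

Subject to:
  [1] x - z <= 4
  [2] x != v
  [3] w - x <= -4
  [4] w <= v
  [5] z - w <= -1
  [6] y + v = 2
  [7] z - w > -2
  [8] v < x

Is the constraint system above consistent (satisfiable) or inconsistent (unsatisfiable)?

Constraints 1, 3, and 5 give w − z ≥ 1, z − x ≥ -4, x − w ≥ 4.
Adding all 3 inequalities: the left sides telescope to 0, and the right sides sum to 1 + (-4) + 4 = 1. So 0 ≥ 1, which is false.

Unsatisfiable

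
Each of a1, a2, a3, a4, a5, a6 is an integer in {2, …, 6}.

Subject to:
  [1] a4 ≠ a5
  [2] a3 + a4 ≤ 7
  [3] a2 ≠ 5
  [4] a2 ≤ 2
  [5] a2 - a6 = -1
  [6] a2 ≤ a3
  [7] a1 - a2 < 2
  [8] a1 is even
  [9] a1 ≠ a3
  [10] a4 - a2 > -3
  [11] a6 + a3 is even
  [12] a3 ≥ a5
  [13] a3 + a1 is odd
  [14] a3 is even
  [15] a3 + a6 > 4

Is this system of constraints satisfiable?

Unsatisfiable

Constraint 14 makes a3 even and constraint 8 makes a1 even, so a3 + a1 must be even. Constraint 13 says a3 + a1 is odd — contradiction.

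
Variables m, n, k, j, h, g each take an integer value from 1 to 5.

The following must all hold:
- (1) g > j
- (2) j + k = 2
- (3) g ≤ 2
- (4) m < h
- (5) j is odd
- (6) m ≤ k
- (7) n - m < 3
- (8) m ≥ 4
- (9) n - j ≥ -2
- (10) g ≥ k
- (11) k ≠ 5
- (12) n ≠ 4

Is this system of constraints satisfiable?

Unsatisfiable

From constraints 6 and 8: k ≥ m and m ≥ 4, so k ≥ 4. From constraints 3 and 10: k ≤ g and g ≤ 2, so k ≤ 2. But 2 < 4, so no value of k works.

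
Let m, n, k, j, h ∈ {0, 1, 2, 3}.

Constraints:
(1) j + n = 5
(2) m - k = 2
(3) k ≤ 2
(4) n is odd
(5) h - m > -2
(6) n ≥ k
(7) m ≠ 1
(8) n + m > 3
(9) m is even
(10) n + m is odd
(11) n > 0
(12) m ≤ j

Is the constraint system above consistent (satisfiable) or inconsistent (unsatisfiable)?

Try m = 2, n = 3, k = 0, j = 2, h = 3.
Check constraint 1: j + n = 5; constraint 2: m - k = 2; constraint 5: h - m = 1. The remaining constraints are straightforward to verify.

Satisfiable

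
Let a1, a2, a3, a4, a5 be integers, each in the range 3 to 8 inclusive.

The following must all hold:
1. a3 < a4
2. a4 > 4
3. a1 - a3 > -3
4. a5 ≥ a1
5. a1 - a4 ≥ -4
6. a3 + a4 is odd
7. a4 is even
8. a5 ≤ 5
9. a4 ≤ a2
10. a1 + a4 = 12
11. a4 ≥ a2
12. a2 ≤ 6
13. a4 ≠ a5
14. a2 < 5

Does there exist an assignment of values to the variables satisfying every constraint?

Unsatisfiable

From constraints 4 and 8: a1 ≤ a5 ≤ 5. From constraints 9 and 12: a4 ≤ a2 ≤ 6. Hence a1 + a4 ≤ 11. But constraint 10 requires a1 + a4 = 12, and 12 > 11. Contradiction.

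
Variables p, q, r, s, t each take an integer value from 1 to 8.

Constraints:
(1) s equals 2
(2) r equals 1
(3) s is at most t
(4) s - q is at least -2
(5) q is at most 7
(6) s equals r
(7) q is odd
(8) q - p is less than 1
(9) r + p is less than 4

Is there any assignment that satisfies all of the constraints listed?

Constraint 1 fixes s = 2 and constraint 2 fixes r = 1, but constraint 6 requires s = r. Since 2 ≠ 1, contradiction.

Unsatisfiable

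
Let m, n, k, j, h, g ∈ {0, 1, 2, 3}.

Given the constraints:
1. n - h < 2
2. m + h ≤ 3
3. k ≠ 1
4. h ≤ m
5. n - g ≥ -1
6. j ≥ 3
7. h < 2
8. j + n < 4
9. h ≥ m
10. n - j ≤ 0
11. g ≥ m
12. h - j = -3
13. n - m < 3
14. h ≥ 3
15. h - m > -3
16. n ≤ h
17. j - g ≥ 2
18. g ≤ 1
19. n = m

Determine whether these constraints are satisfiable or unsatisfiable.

Unsatisfiable

From constraints 4 and 14: m ≥ h and h ≥ 3, so m ≥ 3. From constraints 11 and 18: m ≤ g and g ≤ 1, so m ≤ 1. But 1 < 3, so no value of m works.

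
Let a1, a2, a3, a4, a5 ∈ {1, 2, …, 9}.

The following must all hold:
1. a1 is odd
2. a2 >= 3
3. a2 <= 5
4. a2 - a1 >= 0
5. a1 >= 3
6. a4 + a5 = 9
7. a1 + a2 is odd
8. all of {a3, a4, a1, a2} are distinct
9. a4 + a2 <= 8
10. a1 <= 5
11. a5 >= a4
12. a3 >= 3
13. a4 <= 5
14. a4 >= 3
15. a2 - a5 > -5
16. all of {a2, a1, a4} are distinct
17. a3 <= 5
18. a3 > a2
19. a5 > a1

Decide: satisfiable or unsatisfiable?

Unsatisfiable

Constraints 2, 3, 5, 10, 12, 13, 14, and 17 confine each of a3, a4, a1, a2 to the 3 values {3, …, 5}.
Constraint 8 requires all 4 of them to be distinct, but only 3 values are available — impossible by the pigeonhole principle.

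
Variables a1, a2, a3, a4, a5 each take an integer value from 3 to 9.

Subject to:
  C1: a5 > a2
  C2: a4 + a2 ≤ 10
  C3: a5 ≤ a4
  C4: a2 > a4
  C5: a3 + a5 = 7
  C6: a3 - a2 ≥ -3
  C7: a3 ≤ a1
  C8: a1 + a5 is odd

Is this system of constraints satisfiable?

Constraints 1, 3, and 4 give a5 ≤ a4, a4 < a2, a2 < a5. Chaining: a5 ≤ a4 < a2 < a5, which forces a5 < a5 — impossible.

Unsatisfiable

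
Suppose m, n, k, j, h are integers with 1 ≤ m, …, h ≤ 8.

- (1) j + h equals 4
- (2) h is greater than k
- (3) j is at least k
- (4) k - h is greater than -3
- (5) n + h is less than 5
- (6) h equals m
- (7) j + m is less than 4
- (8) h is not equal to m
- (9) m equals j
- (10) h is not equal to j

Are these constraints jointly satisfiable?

From constraints 6 and 9, h = m = j, so h = j. But constraint 10 says h ≠ j. Contradiction.

Unsatisfiable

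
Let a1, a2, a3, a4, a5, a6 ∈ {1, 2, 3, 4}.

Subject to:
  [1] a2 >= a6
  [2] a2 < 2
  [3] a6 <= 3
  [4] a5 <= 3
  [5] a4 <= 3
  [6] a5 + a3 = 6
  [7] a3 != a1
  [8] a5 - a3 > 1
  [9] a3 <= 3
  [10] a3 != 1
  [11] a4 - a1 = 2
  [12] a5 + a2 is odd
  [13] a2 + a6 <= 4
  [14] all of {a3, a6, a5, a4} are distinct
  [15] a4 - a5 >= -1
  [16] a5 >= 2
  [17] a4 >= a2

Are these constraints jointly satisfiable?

Constraints 3, 4, 5, and 9 confine each of a3, a6, a5, a4 to the 3 values {1, …, 3} (the domain already gives each ≥ 1).
Constraint 14 requires all 4 of them to be distinct, but only 3 values are available — impossible by the pigeonhole principle.

Unsatisfiable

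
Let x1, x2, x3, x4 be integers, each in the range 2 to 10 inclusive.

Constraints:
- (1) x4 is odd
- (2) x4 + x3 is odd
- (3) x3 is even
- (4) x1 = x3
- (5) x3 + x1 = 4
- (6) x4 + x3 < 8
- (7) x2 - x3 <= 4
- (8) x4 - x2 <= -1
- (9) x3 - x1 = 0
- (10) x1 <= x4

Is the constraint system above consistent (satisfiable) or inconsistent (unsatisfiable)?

Satisfiable

Take x1 = 2, x2 = 5, x3 = 2, x4 = 3. Then constraint 5: x3 + x1 = 4; constraint 6: x4 + x3 = 5; constraint 7: x2 - x3 = 3, and every other listed constraint is also met.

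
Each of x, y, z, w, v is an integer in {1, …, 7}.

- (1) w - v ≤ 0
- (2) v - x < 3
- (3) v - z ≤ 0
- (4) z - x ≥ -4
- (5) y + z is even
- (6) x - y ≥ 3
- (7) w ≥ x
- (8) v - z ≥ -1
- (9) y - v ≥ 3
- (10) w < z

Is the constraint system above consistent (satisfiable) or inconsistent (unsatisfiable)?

Constraints 4, 6, 8, and 9 give y − v ≥ 3, v − z ≥ -1, z − x ≥ -4, x − y ≥ 3.
Adding all 4 inequalities: the left sides telescope to 0, and the right sides sum to 3 + (-1) + (-4) + 3 = 1. So 0 ≥ 1, which is false.

Unsatisfiable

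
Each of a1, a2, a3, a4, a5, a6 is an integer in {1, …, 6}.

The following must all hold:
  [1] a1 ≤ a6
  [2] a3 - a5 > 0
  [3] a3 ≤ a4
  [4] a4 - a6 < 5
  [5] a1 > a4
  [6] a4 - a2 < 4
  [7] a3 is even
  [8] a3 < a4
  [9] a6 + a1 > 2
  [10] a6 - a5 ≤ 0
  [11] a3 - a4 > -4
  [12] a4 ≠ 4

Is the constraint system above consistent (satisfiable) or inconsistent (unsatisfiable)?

Unsatisfiable

Constraints 1, 2, 3, 5, and 10 give a4 < a1, a1 ≤ a6, a6 ≤ a5, a5 < a3, a3 ≤ a4. Chaining: a4 < a1 ≤ a6 ≤ a5 < a3 ≤ a4, which forces a4 < a4 — impossible.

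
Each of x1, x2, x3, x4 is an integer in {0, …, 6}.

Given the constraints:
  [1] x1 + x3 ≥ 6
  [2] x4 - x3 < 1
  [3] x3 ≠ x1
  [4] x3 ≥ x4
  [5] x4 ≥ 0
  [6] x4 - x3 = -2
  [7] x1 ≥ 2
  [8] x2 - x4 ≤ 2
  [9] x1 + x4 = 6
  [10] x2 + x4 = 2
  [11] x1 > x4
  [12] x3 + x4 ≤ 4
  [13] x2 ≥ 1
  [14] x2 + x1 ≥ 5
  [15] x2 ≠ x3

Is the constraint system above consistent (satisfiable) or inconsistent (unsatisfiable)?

Satisfiable

The assignment x1 = 5, x2 = 1, x3 = 3, x4 = 1 works:
  constraint 1 holds since x1 + x3 = 8.
  constraint 2 holds since x4 - x3 = -2.
  constraint 6 holds since x4 - x3 = -2.
The rest check out directly.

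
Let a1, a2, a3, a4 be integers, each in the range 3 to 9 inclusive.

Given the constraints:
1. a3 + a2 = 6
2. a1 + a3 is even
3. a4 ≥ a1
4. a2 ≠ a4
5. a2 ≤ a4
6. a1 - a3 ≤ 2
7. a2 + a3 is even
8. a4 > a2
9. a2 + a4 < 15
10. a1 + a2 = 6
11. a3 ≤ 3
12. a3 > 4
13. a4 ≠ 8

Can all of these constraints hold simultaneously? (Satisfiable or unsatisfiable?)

Unsatisfiable

From constraint 12: a3 ≥ 5. From constraint 11: a3 ≤ 3. But 3 < 5, so no value of a3 works.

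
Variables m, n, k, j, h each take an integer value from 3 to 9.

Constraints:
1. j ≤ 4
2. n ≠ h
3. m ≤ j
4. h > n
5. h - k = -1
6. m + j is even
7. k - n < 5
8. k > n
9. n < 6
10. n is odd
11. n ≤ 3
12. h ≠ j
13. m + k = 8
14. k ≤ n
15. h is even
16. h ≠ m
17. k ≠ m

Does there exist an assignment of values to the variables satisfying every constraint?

From constraints 1 and 3: m ≤ j ≤ 4. From constraints 11 and 14: k ≤ n ≤ 3. Hence m + k ≤ 7. But constraint 13 requires m + k = 8, and 8 > 7. Contradiction.

Unsatisfiable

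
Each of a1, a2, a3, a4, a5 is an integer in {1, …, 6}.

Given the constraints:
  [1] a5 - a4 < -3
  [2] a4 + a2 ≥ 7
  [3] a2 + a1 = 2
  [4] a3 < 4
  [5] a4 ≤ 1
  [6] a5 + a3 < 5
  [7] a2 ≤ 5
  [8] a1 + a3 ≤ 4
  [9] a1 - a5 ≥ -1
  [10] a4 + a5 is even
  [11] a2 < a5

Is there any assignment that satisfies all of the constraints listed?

Unsatisfiable

From constraint 5: a4 ≤ 1. From constraint 7: a2 ≤ 5. Hence a4 + a2 ≤ 6. But constraint 2 requires a4 + a2 ≥ 7, and 7 > 6. Contradiction.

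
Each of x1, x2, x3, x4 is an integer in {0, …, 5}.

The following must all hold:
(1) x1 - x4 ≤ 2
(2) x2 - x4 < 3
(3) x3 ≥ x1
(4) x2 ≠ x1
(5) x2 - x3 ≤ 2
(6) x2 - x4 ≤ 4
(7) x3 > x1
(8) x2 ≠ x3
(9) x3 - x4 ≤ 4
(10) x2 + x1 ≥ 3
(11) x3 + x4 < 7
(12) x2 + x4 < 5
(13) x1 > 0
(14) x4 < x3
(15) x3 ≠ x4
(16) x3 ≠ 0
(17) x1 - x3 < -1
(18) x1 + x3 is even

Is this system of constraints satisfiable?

Satisfiable

Try x1 = 1, x2 = 2, x3 = 3, x4 = 1.
Check constraint 1: x1 - x4 = 0; constraint 2: x2 - x4 = 1; constraint 5: x2 - x3 = -1. The remaining constraints are straightforward to verify.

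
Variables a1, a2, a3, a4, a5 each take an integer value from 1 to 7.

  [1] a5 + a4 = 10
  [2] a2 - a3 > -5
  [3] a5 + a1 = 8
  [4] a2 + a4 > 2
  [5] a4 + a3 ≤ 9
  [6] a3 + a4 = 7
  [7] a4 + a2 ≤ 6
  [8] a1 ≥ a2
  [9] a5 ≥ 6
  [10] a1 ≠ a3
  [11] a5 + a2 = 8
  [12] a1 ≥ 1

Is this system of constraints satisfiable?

Satisfiable

Setting (a1, a2, a3, a4, a5) = (1, 1, 4, 3, 7) satisfies everything: constraint 1: a5 + a4 = 10; constraint 2: a2 - a3 = -3, and the others follow.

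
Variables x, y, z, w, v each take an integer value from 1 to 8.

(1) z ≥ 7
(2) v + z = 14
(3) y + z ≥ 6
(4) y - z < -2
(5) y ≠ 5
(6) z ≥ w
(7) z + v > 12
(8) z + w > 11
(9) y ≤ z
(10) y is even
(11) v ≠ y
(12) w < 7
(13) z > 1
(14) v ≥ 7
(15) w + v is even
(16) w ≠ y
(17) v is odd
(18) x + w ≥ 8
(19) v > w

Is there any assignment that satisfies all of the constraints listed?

The assignment x = 4, y = 2, z = 7, w = 5, v = 7 works:
  constraint 2 holds since v + z = 14.
  constraint 3 holds since y + z = 9.
The rest check out directly.

Satisfiable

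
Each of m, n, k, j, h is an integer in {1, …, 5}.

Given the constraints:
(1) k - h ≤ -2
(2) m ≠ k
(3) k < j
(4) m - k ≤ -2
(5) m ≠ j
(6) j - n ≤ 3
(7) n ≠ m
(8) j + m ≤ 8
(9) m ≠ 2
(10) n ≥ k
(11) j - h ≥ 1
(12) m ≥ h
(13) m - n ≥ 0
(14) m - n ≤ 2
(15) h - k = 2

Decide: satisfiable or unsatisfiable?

Constraints 1, 4, 6, 11, and 13 give m − n ≥ 0, n − j ≥ -3, j − h ≥ 1, h − k ≥ 2, k − m ≥ 2.
Adding all 5 inequalities: the left sides telescope to 0, and the right sides sum to 0 + (-3) + 1 + 2 + 2 = 2. So 0 ≥ 2, which is false.

Unsatisfiable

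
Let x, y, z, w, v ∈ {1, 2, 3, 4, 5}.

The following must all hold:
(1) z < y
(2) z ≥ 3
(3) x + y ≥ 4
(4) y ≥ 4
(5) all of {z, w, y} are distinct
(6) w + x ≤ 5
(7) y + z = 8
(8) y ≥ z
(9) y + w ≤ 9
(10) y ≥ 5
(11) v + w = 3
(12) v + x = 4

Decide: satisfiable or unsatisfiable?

Satisfiable

The assignment x = 2, y = 5, z = 3, w = 1, v = 2 works:
  constraint 3 holds since x + y = 7.
  constraint 6 holds since w + x = 3.
  constraint 7 holds since y + z = 8.
The rest check out directly.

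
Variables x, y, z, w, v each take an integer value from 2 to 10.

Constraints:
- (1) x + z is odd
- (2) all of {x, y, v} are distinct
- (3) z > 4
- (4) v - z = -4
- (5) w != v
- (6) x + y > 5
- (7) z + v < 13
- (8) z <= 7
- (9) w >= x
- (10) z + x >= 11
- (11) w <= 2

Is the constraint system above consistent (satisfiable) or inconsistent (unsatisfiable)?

Unsatisfiable

From constraint 8: z ≤ 7. From constraints 9 and 11: x ≤ w ≤ 2. Hence z + x ≤ 9. But constraint 10 requires z + x ≥ 11, and 11 > 9. Contradiction.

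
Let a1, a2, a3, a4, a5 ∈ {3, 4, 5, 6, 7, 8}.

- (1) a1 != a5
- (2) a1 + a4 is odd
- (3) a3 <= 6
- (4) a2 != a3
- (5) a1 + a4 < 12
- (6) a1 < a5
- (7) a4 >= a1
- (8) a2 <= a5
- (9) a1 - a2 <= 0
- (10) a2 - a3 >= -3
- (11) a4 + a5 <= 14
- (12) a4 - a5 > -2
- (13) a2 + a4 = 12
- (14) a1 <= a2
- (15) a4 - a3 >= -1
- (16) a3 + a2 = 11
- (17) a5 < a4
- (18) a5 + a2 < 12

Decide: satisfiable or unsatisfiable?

Take a1 = 4, a2 = 5, a3 = 6, a4 = 7, a5 = 6. Then constraint 5: a1 + a4 = 11; constraint 9: a1 - a2 = -1; constraint 10: a2 - a3 = -1, and every other listed constraint is also met.

Satisfiable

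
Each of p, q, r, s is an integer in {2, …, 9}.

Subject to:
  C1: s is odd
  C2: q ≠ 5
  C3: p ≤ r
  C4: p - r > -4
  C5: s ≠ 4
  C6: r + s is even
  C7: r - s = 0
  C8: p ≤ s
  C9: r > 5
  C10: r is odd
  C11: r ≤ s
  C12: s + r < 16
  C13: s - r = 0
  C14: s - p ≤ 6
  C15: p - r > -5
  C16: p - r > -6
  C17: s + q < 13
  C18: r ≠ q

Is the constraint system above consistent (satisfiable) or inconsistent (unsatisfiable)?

Satisfiable

The assignment p = 4, q = 4, r = 7, s = 7 works:
  constraint 4 holds since p - r = -3.
  constraint 7 holds since r - s = 0.
  constraint 12 holds since s + r = 14.
The rest check out directly.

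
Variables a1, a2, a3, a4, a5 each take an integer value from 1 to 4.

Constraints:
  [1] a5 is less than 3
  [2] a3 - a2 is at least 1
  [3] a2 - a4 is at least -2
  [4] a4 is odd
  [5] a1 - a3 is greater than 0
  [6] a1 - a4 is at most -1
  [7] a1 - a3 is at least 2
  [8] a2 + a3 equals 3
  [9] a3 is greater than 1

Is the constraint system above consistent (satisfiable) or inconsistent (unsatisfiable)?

Unsatisfiable

Constraints 2, 3, 6, and 7 give a1 − a3 ≥ 2, a3 − a2 ≥ 1, a2 − a4 ≥ -2, a4 − a1 ≥ 1.
Adding all 4 inequalities: the left sides telescope to 0, and the right sides sum to 2 + 1 + (-2) + 1 = 2. So 0 ≥ 2, which is false.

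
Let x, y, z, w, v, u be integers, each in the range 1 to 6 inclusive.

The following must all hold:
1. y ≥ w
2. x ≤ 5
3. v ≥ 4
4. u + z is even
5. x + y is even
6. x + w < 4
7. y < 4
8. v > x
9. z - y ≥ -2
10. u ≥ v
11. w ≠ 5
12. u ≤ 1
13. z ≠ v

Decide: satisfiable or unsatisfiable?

From constraints 3 and 10: u ≥ v and v ≥ 4, so u ≥ 4. From constraint 12: u ≤ 1. But 1 < 4, so no value of u works.

Unsatisfiable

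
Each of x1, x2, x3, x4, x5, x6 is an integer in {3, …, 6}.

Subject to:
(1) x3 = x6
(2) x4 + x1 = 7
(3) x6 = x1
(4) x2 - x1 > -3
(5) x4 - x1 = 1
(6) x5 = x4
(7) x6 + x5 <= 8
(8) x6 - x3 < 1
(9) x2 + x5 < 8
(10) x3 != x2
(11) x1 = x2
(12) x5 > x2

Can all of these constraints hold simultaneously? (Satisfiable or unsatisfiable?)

Unsatisfiable

From constraints 1, 3, and 11, x3 = x6 = x1 = x2, so x3 = x2. But constraint 10 says x3 ≠ x2. Contradiction.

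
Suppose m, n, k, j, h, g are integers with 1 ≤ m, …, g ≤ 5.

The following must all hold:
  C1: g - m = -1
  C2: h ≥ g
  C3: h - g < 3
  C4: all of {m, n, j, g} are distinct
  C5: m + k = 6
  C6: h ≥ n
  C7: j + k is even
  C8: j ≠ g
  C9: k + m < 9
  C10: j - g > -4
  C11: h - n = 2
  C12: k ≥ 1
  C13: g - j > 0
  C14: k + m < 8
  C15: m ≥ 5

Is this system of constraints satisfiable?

Try m = 5, n = 3, k = 1, j = 1, h = 5, g = 4.
Check constraint 1: g - m = -1; constraint 3: h - g = 1; constraint 5: m + k = 6. The remaining constraints are straightforward to verify.

Satisfiable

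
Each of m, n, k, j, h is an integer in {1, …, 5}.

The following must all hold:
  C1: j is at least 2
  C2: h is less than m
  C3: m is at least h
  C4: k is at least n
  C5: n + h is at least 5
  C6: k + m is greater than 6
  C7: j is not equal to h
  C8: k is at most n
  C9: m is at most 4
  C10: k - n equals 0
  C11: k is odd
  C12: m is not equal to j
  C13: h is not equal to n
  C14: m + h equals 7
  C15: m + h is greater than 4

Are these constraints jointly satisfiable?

Setting (m, n, k, j, h) = (4, 5, 5, 5, 3) satisfies everything: constraint 5: n + h = 8; constraint 6: k + m = 9; constraint 10: k - n = 0, and the others follow.

Satisfiable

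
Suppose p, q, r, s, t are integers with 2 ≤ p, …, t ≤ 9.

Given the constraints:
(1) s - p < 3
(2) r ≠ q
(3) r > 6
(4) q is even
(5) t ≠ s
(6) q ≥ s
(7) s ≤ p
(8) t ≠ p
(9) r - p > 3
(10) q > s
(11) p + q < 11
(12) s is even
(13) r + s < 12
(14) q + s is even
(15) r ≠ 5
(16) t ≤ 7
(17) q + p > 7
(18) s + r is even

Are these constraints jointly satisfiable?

Take p = 2, q = 6, r = 8, s = 2, t = 6. Then constraint 1: s - p = 0; constraint 9: r - p = 6, and every other listed constraint is also met.

Satisfiable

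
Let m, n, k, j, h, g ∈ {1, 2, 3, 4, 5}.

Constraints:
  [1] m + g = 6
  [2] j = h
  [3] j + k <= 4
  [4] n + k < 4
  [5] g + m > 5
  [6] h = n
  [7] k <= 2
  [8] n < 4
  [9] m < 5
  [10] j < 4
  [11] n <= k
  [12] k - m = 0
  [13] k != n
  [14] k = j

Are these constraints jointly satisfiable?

From constraints 2, 6, and 14, k = j = h = n, so k = n. But constraint 13 says k ≠ n. Contradiction.

Unsatisfiable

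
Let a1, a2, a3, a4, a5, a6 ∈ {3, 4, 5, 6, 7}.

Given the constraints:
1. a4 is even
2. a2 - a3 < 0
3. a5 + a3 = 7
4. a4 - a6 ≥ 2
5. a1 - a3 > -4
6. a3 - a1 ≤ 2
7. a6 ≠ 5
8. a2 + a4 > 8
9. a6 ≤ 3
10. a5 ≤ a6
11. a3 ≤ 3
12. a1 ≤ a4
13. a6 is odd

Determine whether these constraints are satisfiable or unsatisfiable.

Unsatisfiable

From constraints 9 and 10: a5 ≤ a6 ≤ 3. From constraint 11: a3 ≤ 3. Hence a5 + a3 ≤ 6. But constraint 3 requires a5 + a3 = 7, and 7 > 6. Contradiction.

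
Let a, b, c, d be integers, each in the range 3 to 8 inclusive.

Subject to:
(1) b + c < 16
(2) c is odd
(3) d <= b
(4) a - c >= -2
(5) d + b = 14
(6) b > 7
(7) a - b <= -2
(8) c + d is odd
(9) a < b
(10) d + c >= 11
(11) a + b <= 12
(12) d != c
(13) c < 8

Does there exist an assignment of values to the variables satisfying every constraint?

Setting (a, b, c, d) = (4, 8, 5, 6) satisfies everything: constraint 1: b + c = 13; constraint 4: a - c = -1, and the others follow.

Satisfiable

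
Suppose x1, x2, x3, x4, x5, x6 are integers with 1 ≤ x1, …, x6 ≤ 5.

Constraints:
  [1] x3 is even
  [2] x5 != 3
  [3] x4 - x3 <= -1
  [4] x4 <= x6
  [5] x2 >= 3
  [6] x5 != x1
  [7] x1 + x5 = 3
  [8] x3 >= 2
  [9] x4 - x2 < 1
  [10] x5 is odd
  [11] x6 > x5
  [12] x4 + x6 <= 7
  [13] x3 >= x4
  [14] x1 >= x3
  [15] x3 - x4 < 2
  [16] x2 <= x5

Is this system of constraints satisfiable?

Unsatisfiable

From constraints 8 and 14: x1 ≥ x3 ≥ 2. From constraints 5 and 16: x5 ≥ x2 ≥ 3. Hence x1 + x5 ≥ 5. But constraint 7 requires x1 + x5 = 3, and 3 < 5. Contradiction.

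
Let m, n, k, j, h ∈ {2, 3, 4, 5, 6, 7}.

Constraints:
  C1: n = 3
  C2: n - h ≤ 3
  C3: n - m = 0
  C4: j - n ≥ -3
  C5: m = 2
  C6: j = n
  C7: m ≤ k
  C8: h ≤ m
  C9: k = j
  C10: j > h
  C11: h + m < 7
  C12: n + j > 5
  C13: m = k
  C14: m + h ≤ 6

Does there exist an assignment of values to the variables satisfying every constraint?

Unsatisfiable

Constraint 5 fixes m = 2 and constraint 1 fixes n = 3. Constraints 6, 9, and 13 give m = k = j = n, so m = n. But 2 ≠ 3 — contradiction.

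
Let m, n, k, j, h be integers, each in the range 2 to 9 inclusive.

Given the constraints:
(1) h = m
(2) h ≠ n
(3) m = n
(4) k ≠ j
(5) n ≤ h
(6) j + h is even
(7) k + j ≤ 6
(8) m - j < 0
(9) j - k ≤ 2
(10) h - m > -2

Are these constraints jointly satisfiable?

Unsatisfiable

From constraints 1 and 3, h = m = n, so h = n. But constraint 2 says h ≠ n. Contradiction.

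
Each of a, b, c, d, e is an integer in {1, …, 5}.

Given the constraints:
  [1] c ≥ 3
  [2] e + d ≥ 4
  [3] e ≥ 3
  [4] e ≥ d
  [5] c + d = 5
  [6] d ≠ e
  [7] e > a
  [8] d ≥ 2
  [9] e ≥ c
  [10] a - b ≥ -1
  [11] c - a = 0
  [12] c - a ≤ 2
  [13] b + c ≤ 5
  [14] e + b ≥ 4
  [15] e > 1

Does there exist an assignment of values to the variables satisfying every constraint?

Satisfiable

Try a = 3, b = 2, c = 3, d = 2, e = 5.
Check constraint 2: e + d = 7; constraint 5: c + d = 5. The remaining constraints are straightforward to verify.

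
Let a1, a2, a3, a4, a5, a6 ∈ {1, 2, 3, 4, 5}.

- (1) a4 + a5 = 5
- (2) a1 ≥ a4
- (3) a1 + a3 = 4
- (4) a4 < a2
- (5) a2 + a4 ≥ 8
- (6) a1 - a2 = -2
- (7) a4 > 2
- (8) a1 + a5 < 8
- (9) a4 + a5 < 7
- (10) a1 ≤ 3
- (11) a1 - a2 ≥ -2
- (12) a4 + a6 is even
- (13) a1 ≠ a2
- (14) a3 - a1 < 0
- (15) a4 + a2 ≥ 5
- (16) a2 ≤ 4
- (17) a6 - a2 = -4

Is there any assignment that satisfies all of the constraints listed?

Unsatisfiable

From constraint 16: a2 ≤ 4. From constraints 2 and 10: a4 ≤ a1 ≤ 3. Hence a2 + a4 ≤ 7. But constraint 5 requires a2 + a4 ≥ 8, and 8 > 7. Contradiction.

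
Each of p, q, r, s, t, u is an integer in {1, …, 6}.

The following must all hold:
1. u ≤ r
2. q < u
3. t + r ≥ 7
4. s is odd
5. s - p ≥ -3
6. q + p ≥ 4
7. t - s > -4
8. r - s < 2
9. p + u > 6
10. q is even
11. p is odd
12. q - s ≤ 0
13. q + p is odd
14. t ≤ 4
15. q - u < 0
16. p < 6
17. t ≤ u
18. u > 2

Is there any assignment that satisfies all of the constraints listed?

Satisfiable

The assignment p = 5, q = 2, r = 6, s = 5, t = 2, u = 3 works:
  constraint 3 holds since t + r = 8.
  constraint 5 holds since s - p = 0.
The rest check out directly.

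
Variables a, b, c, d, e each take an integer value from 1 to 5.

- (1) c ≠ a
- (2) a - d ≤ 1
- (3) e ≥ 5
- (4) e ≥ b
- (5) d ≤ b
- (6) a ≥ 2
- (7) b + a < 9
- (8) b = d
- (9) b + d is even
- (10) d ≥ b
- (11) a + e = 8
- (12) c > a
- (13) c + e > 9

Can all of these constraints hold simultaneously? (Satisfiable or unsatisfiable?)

Satisfiable

Setting (a, b, c, d, e) = (3, 5, 5, 5, 5) satisfies everything: constraint 2: a - d = -2; constraint 7: b + a = 8; constraint 11: a + e = 8, and the others follow.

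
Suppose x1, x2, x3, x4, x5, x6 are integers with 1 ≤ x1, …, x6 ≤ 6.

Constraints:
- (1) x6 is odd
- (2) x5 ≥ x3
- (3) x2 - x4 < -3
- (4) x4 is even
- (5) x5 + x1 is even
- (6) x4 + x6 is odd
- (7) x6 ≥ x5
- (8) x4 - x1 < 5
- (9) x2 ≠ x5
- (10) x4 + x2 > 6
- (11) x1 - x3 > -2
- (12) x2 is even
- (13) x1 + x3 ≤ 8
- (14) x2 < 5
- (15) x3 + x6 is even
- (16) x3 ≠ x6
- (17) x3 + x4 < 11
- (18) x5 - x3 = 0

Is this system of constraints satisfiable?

Satisfiable

Setting (x1, x2, x3, x4, x5, x6) = (3, 2, 3, 6, 3, 5) satisfies everything: constraint 3: x2 - x4 = -4; constraint 8: x4 - x1 = 3, and the others follow.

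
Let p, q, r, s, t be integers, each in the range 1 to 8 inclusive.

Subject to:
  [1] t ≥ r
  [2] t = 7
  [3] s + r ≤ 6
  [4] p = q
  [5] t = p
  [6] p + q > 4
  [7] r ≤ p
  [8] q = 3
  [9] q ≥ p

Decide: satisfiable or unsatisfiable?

Constraint 2 fixes t = 7 and constraint 8 fixes q = 3. Constraints 4 and 5 give t = p = q, so t = q. But 7 ≠ 3 — contradiction.

Unsatisfiable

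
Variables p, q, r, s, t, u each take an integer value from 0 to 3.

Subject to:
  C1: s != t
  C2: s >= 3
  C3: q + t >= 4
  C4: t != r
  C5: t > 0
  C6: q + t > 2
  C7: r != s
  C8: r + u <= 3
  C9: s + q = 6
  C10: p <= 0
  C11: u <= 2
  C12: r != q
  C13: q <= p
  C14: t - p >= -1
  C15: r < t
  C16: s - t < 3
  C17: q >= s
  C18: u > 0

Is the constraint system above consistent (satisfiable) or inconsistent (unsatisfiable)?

Unsatisfiable

From constraints 2 and 17: q ≥ s and s ≥ 3, so q ≥ 3. From constraints 10 and 13: q ≤ p and p ≤ 0, so q ≤ 0. But 0 < 3, so no value of q works.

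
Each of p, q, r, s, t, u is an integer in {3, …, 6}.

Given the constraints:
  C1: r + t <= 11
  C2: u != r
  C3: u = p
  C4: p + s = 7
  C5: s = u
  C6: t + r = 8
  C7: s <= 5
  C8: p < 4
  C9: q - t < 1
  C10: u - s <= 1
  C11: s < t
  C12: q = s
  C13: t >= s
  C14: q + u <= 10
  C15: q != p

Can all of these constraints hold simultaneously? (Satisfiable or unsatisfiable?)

Unsatisfiable

From constraints 3, 5, and 12, q = s = u = p, so q = p. But constraint 15 says q ≠ p. Contradiction.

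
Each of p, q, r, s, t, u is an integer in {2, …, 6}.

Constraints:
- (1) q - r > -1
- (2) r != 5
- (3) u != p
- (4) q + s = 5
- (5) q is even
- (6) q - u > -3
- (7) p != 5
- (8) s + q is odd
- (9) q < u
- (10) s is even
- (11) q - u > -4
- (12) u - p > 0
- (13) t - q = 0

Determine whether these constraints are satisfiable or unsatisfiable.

Unsatisfiable

Constraint 10 makes s even and constraint 5 makes q even, so s + q must be even. Constraint 8 says s + q is odd — contradiction.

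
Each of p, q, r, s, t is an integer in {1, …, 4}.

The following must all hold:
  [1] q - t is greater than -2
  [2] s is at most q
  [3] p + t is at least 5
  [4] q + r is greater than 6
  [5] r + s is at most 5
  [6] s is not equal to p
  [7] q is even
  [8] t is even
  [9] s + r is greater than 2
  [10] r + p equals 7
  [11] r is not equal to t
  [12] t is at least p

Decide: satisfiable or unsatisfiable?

Satisfiable

Setting (p, q, r, s, t) = (4, 4, 3, 2, 4) satisfies everything: constraint 1: q - t = 0; constraint 3: p + t = 8; constraint 4: q + r = 7, and the others follow.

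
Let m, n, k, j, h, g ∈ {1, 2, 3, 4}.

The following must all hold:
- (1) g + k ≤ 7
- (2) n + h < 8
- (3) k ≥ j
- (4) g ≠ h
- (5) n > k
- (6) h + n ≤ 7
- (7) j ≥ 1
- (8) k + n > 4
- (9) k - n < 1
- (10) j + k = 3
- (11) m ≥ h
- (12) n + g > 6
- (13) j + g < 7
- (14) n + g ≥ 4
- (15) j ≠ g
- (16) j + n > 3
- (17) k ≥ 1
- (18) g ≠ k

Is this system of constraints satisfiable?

One satisfying assignment is m = 4, n = 4, k = 2, j = 1, h = 1, g = 3.
For the less obvious constraints — constraint 1: g + k = 5; constraint 2: n + h = 5 — and the others hold by inspection.

Satisfiable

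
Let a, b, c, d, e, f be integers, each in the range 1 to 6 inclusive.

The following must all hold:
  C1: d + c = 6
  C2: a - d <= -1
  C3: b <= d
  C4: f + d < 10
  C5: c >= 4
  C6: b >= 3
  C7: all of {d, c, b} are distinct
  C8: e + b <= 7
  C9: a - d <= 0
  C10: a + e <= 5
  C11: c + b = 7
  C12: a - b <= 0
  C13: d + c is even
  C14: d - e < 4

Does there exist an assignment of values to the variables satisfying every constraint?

From constraints 3 and 6: d ≥ b ≥ 3. From constraint 5: c ≥ 4. Hence d + c ≥ 7. But constraint 1 requires d + c = 6, and 6 < 7. Contradiction.

Unsatisfiable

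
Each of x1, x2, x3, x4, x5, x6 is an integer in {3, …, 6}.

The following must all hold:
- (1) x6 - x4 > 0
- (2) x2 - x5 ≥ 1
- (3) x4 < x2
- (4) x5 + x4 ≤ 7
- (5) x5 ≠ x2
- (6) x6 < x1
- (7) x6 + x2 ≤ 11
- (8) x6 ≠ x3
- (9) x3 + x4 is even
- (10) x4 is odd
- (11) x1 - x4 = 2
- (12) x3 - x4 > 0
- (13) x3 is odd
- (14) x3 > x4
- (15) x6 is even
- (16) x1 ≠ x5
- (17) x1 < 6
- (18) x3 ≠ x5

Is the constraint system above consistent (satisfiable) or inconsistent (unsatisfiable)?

The assignment x1 = 5, x2 = 6, x3 = 5, x4 = 3, x5 = 4, x6 = 4 works:
  constraint 1 holds since x6 - x4 = 1.
  constraint 2 holds since x2 - x5 = 2.
The rest check out directly.

Satisfiable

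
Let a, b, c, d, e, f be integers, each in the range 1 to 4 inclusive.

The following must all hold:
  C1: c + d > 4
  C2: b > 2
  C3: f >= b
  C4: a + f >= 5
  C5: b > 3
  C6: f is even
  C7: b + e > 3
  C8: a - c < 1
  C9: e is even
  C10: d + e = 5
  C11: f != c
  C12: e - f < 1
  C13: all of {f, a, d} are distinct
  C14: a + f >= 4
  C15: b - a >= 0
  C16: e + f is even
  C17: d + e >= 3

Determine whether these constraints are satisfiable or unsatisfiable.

Setting (a, b, c, d, e, f) = (2, 4, 3, 3, 2, 4) satisfies everything: constraint 1: c + d = 6; constraint 4: a + f = 6, and the others follow.

Satisfiable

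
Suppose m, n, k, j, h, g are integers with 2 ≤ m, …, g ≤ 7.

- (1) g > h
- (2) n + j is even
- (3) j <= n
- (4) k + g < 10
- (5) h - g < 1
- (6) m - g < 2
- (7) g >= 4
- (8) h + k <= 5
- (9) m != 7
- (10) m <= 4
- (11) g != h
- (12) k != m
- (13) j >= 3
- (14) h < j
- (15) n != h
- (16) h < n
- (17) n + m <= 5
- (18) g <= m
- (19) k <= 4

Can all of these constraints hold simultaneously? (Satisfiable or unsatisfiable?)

From constraints 3 and 13: n ≥ j ≥ 3. From constraints 7 and 18: m ≥ g ≥ 4. Hence n + m ≥ 7. But constraint 17 requires n + m ≤ 5, and 5 < 7. Contradiction.

Unsatisfiable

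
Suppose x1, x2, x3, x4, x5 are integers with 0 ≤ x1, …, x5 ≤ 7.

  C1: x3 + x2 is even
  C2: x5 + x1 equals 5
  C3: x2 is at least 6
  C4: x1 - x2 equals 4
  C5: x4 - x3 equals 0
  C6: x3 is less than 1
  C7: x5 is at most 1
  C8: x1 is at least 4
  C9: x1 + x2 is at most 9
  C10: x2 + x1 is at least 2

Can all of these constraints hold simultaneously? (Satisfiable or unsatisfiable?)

Unsatisfiable

From constraint 8: x1 ≥ 4. From constraint 3: x2 ≥ 6. Hence x1 + x2 ≥ 10. But constraint 9 requires x1 + x2 ≤ 9, and 9 < 10. Contradiction.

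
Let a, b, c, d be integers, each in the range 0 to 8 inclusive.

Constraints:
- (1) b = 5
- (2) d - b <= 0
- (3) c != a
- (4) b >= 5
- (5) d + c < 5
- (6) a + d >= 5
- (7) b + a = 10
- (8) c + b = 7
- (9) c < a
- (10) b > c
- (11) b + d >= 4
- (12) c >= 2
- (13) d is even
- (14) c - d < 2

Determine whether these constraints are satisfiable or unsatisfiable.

Satisfiable

One satisfying assignment is a = 5, b = 5, c = 2, d = 2.
For the less obvious constraints — constraint 2: d - b = -3; constraint 5: d + c = 4 — and the others hold by inspection.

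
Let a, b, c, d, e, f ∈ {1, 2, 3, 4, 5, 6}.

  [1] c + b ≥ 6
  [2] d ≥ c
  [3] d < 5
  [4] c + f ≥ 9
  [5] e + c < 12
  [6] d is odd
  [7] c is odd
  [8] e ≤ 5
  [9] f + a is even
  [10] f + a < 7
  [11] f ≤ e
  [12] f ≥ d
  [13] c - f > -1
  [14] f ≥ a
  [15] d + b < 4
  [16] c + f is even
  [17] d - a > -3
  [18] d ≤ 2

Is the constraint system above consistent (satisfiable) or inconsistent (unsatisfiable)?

Unsatisfiable

From constraints 2 and 18: c ≤ d ≤ 2. From constraints 8 and 11: f ≤ e ≤ 5. Hence c + f ≤ 7. But constraint 4 requires c + f ≥ 9, and 9 > 7. Contradiction.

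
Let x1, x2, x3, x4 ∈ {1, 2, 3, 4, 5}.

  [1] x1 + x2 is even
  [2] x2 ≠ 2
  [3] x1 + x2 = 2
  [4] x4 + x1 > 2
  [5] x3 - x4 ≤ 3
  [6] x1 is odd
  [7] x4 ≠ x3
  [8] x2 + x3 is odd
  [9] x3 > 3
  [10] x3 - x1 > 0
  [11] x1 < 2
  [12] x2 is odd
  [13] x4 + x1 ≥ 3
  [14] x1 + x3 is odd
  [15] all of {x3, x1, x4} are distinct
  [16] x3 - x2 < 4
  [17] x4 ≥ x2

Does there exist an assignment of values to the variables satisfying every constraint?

Satisfiable

Setting (x1, x2, x3, x4) = (1, 1, 4, 2) satisfies everything: constraint 3: x1 + x2 = 2; constraint 4: x4 + x1 = 3, and the others follow.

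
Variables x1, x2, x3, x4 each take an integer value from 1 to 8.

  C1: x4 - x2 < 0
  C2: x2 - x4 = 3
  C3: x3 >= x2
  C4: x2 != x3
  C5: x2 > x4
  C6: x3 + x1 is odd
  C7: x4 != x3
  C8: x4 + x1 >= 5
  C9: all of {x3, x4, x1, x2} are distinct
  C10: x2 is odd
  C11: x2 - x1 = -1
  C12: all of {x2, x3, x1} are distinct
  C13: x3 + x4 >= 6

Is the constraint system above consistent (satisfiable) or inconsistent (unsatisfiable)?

The assignment x1 = 6, x2 = 5, x3 = 7, x4 = 2 works:
  constraint 1 holds since x4 - x2 = -3.
  constraint 2 holds since x2 - x4 = 3.
The rest check out directly.

Satisfiable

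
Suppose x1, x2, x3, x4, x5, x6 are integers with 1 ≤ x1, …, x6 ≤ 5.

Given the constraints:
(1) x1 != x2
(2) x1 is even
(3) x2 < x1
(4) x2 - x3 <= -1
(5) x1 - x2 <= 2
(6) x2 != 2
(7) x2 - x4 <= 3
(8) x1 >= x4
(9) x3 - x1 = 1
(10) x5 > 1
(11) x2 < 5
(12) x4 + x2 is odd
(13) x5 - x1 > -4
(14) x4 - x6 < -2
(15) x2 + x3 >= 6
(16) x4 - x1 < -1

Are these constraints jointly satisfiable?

Satisfiable

One satisfying assignment is x1 = 4, x2 = 3, x3 = 5, x4 = 2, x5 = 3, x6 = 5.
For the less obvious constraints — constraint 4: x2 - x3 = -2; constraint 5: x1 - x2 = 1 — and the others hold by inspection.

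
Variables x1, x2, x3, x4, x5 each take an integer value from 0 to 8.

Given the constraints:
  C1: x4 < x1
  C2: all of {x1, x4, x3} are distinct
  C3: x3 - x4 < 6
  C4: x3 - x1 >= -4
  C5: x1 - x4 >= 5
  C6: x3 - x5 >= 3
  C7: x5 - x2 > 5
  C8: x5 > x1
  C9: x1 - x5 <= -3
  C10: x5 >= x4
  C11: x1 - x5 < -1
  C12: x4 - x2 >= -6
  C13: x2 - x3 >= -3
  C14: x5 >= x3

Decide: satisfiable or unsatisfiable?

Unsatisfiable

Constraints 5, 6, 9, 12, and 13 give x1 − x4 ≥ 5, x4 − x2 ≥ -6, x2 − x3 ≥ -3, x3 − x5 ≥ 3, x5 − x1 ≥ 3.
Adding all 5 inequalities: the left sides telescope to 0, and the right sides sum to 5 + (-6) + (-3) + 3 + 3 = 2. So 0 ≥ 2, which is false.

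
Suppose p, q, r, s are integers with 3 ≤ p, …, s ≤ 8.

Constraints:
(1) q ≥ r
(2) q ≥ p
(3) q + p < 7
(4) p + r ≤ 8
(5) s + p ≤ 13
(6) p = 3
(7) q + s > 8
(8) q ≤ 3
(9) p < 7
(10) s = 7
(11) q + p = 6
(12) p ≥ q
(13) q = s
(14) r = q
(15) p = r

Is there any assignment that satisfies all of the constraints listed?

Constraint 6 fixes p = 3 and constraint 10 fixes s = 7. Constraints 13, 14, and 15 give p = r = q = s, so p = s. But 3 ≠ 7 — contradiction.

Unsatisfiable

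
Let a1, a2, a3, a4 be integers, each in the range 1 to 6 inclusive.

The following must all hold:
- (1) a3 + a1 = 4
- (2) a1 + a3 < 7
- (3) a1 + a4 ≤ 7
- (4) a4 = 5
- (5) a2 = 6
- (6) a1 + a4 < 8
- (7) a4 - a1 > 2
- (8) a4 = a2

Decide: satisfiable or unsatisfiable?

Constraint 4 fixes a4 = 5 and constraint 5 fixes a2 = 6, but constraint 8 requires a4 = a2. Since 5 ≠ 6, contradiction.

Unsatisfiable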